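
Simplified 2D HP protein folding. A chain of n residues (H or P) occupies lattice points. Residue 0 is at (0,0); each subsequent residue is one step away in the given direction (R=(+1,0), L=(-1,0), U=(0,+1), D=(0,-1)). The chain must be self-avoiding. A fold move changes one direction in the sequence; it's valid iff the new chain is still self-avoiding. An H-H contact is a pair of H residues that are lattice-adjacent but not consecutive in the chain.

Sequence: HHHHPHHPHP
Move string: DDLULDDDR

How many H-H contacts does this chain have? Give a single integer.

Positions: [(0, 0), (0, -1), (0, -2), (-1, -2), (-1, -1), (-2, -1), (-2, -2), (-2, -3), (-2, -4), (-1, -4)]
H-H contact: residue 3 @(-1,-2) - residue 6 @(-2, -2)

Answer: 1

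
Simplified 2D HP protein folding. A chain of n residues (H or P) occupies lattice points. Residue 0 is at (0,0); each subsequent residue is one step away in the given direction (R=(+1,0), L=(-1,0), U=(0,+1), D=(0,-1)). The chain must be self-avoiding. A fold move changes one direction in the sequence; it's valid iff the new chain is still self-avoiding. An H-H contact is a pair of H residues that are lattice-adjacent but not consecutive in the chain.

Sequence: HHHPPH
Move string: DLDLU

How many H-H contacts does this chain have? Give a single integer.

Answer: 1

Derivation:
Positions: [(0, 0), (0, -1), (-1, -1), (-1, -2), (-2, -2), (-2, -1)]
H-H contact: residue 2 @(-1,-1) - residue 5 @(-2, -1)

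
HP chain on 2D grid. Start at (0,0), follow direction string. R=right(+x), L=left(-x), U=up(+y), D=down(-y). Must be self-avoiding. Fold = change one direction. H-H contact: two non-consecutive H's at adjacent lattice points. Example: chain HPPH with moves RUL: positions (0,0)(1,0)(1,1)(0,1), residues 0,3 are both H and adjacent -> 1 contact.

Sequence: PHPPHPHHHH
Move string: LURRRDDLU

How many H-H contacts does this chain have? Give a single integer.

Answer: 2

Derivation:
Positions: [(0, 0), (-1, 0), (-1, 1), (0, 1), (1, 1), (2, 1), (2, 0), (2, -1), (1, -1), (1, 0)]
H-H contact: residue 4 @(1,1) - residue 9 @(1, 0)
H-H contact: residue 6 @(2,0) - residue 9 @(1, 0)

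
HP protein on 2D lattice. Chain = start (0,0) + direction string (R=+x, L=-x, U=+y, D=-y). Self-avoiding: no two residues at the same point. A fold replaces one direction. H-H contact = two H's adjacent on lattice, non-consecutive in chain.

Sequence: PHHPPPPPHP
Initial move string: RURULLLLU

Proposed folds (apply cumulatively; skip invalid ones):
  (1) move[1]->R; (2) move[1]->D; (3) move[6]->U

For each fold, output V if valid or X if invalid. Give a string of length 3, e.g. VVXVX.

Initial: RURULLLLU -> [(0, 0), (1, 0), (1, 1), (2, 1), (2, 2), (1, 2), (0, 2), (-1, 2), (-2, 2), (-2, 3)]
Fold 1: move[1]->R => RRRULLLLU VALID
Fold 2: move[1]->D => RDRULLLLU INVALID (collision), skipped
Fold 3: move[6]->U => RRRULLULU VALID

Answer: VXV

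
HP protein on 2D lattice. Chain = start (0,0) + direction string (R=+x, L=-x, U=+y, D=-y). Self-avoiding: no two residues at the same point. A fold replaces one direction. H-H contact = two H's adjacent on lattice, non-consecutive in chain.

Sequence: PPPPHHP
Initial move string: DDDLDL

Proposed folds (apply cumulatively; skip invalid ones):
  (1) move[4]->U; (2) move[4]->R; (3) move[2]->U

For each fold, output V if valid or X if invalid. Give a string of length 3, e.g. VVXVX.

Initial: DDDLDL -> [(0, 0), (0, -1), (0, -2), (0, -3), (-1, -3), (-1, -4), (-2, -4)]
Fold 1: move[4]->U => DDDLUL VALID
Fold 2: move[4]->R => DDDLRL INVALID (collision), skipped
Fold 3: move[2]->U => DDULUL INVALID (collision), skipped

Answer: VXX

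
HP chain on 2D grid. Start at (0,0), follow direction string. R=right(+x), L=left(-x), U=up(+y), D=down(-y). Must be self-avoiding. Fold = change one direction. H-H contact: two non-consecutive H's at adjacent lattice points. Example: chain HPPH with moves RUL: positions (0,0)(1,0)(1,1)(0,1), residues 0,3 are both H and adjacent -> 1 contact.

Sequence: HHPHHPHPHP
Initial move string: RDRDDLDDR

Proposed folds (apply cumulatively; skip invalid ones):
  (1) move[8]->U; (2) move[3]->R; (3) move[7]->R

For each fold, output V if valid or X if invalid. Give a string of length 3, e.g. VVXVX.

Answer: XVV

Derivation:
Initial: RDRDDLDDR -> [(0, 0), (1, 0), (1, -1), (2, -1), (2, -2), (2, -3), (1, -3), (1, -4), (1, -5), (2, -5)]
Fold 1: move[8]->U => RDRDDLDDU INVALID (collision), skipped
Fold 2: move[3]->R => RDRRDLDDR VALID
Fold 3: move[7]->R => RDRRDLDRR VALID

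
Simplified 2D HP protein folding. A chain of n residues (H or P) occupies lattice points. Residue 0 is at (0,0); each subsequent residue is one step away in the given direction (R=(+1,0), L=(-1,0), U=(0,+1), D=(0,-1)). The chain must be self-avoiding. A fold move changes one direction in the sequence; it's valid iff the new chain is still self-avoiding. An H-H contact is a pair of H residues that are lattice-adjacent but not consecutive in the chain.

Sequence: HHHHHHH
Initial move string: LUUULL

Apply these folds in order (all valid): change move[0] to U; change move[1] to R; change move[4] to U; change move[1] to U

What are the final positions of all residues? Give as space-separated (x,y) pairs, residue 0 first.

Answer: (0,0) (0,1) (0,2) (0,3) (0,4) (0,5) (-1,5)

Derivation:
Initial moves: LUUULL
Fold: move[0]->U => UUUULL (positions: [(0, 0), (0, 1), (0, 2), (0, 3), (0, 4), (-1, 4), (-2, 4)])
Fold: move[1]->R => URUULL (positions: [(0, 0), (0, 1), (1, 1), (1, 2), (1, 3), (0, 3), (-1, 3)])
Fold: move[4]->U => URUUUL (positions: [(0, 0), (0, 1), (1, 1), (1, 2), (1, 3), (1, 4), (0, 4)])
Fold: move[1]->U => UUUUUL (positions: [(0, 0), (0, 1), (0, 2), (0, 3), (0, 4), (0, 5), (-1, 5)])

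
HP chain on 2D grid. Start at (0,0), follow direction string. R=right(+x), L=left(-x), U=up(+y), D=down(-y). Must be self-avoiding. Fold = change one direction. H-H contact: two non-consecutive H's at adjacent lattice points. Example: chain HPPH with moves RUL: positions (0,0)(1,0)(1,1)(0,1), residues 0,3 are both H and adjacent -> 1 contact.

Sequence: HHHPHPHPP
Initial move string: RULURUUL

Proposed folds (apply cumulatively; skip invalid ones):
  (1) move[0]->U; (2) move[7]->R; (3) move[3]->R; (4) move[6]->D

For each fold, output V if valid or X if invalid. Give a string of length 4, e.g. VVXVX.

Answer: VVXX

Derivation:
Initial: RULURUUL -> [(0, 0), (1, 0), (1, 1), (0, 1), (0, 2), (1, 2), (1, 3), (1, 4), (0, 4)]
Fold 1: move[0]->U => UULURUUL VALID
Fold 2: move[7]->R => UULURUUR VALID
Fold 3: move[3]->R => UULRRUUR INVALID (collision), skipped
Fold 4: move[6]->D => UULURUDR INVALID (collision), skipped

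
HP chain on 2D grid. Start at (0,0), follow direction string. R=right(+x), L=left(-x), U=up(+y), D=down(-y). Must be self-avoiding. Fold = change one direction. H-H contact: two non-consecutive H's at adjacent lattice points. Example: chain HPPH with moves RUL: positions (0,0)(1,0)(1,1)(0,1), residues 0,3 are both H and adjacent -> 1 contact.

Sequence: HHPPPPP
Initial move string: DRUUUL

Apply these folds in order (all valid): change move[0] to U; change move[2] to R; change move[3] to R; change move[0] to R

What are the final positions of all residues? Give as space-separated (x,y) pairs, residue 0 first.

Initial moves: DRUUUL
Fold: move[0]->U => URUUUL (positions: [(0, 0), (0, 1), (1, 1), (1, 2), (1, 3), (1, 4), (0, 4)])
Fold: move[2]->R => URRUUL (positions: [(0, 0), (0, 1), (1, 1), (2, 1), (2, 2), (2, 3), (1, 3)])
Fold: move[3]->R => URRRUL (positions: [(0, 0), (0, 1), (1, 1), (2, 1), (3, 1), (3, 2), (2, 2)])
Fold: move[0]->R => RRRRUL (positions: [(0, 0), (1, 0), (2, 0), (3, 0), (4, 0), (4, 1), (3, 1)])

Answer: (0,0) (1,0) (2,0) (3,0) (4,0) (4,1) (3,1)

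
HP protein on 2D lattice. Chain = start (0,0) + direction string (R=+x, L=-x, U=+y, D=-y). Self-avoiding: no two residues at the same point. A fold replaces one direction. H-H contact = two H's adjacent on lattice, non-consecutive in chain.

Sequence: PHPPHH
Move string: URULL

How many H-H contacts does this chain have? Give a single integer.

Positions: [(0, 0), (0, 1), (1, 1), (1, 2), (0, 2), (-1, 2)]
H-H contact: residue 1 @(0,1) - residue 4 @(0, 2)

Answer: 1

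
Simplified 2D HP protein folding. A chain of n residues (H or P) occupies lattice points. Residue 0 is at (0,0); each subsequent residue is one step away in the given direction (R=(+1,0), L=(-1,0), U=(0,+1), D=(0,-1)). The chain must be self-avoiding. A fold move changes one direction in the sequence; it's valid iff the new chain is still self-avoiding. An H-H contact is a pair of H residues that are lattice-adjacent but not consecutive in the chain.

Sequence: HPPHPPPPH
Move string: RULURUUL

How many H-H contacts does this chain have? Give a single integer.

Positions: [(0, 0), (1, 0), (1, 1), (0, 1), (0, 2), (1, 2), (1, 3), (1, 4), (0, 4)]
H-H contact: residue 0 @(0,0) - residue 3 @(0, 1)

Answer: 1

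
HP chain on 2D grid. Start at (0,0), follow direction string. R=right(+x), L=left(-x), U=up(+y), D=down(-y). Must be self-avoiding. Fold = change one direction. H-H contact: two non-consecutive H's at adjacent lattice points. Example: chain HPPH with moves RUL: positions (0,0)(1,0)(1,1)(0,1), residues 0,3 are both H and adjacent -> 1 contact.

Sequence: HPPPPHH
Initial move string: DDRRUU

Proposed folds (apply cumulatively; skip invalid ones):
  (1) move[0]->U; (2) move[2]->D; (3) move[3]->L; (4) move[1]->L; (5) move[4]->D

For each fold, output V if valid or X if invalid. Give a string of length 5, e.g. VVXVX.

Initial: DDRRUU -> [(0, 0), (0, -1), (0, -2), (1, -2), (2, -2), (2, -1), (2, 0)]
Fold 1: move[0]->U => UDRRUU INVALID (collision), skipped
Fold 2: move[2]->D => DDDRUU VALID
Fold 3: move[3]->L => DDDLUU VALID
Fold 4: move[1]->L => DLDLUU VALID
Fold 5: move[4]->D => DLDLDU INVALID (collision), skipped

Answer: XVVVX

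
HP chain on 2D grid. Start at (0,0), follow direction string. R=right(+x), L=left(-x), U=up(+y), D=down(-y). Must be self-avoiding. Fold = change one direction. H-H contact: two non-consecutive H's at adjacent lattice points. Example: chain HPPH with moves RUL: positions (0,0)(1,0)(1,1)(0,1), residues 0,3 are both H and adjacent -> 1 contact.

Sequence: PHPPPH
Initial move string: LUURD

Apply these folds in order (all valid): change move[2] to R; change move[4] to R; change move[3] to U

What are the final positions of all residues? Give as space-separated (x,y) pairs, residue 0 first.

Answer: (0,0) (-1,0) (-1,1) (0,1) (0,2) (1,2)

Derivation:
Initial moves: LUURD
Fold: move[2]->R => LURRD (positions: [(0, 0), (-1, 0), (-1, 1), (0, 1), (1, 1), (1, 0)])
Fold: move[4]->R => LURRR (positions: [(0, 0), (-1, 0), (-1, 1), (0, 1), (1, 1), (2, 1)])
Fold: move[3]->U => LURUR (positions: [(0, 0), (-1, 0), (-1, 1), (0, 1), (0, 2), (1, 2)])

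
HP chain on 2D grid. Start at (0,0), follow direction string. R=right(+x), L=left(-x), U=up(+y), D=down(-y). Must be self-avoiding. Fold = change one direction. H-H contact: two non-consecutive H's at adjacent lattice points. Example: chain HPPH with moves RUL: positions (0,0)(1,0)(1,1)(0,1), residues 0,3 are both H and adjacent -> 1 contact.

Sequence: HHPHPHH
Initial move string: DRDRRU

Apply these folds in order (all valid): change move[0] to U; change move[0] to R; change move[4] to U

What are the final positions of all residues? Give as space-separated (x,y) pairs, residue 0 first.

Initial moves: DRDRRU
Fold: move[0]->U => URDRRU (positions: [(0, 0), (0, 1), (1, 1), (1, 0), (2, 0), (3, 0), (3, 1)])
Fold: move[0]->R => RRDRRU (positions: [(0, 0), (1, 0), (2, 0), (2, -1), (3, -1), (4, -1), (4, 0)])
Fold: move[4]->U => RRDRUU (positions: [(0, 0), (1, 0), (2, 0), (2, -1), (3, -1), (3, 0), (3, 1)])

Answer: (0,0) (1,0) (2,0) (2,-1) (3,-1) (3,0) (3,1)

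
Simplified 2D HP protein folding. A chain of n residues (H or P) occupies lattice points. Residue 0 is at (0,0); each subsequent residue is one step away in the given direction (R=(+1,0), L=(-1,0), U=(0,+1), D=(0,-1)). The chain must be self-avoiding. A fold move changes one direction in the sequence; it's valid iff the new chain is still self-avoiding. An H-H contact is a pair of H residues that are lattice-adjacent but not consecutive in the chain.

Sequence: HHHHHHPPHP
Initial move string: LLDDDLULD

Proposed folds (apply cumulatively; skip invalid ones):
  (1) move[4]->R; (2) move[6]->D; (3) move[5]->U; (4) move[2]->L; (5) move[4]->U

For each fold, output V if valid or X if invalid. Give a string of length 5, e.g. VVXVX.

Initial: LLDDDLULD -> [(0, 0), (-1, 0), (-2, 0), (-2, -1), (-2, -2), (-2, -3), (-3, -3), (-3, -2), (-4, -2), (-4, -3)]
Fold 1: move[4]->R => LLDDRLULD INVALID (collision), skipped
Fold 2: move[6]->D => LLDDDLDLD VALID
Fold 3: move[5]->U => LLDDDUDLD INVALID (collision), skipped
Fold 4: move[2]->L => LLLDDLDLD VALID
Fold 5: move[4]->U => LLLDULDLD INVALID (collision), skipped

Answer: XVXVX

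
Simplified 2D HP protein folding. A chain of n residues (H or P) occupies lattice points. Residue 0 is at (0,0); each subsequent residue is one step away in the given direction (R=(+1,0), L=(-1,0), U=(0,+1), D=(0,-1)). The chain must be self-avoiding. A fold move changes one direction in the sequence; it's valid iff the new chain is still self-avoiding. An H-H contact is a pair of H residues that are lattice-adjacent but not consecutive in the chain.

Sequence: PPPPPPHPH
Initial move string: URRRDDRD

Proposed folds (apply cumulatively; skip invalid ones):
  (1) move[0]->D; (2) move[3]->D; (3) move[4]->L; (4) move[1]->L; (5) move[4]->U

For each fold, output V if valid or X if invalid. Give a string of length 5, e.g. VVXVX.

Initial: URRRDDRD -> [(0, 0), (0, 1), (1, 1), (2, 1), (3, 1), (3, 0), (3, -1), (4, -1), (4, -2)]
Fold 1: move[0]->D => DRRRDDRD VALID
Fold 2: move[3]->D => DRRDDDRD VALID
Fold 3: move[4]->L => DRRDLDRD VALID
Fold 4: move[1]->L => DLRDLDRD INVALID (collision), skipped
Fold 5: move[4]->U => DRRDUDRD INVALID (collision), skipped

Answer: VVVXX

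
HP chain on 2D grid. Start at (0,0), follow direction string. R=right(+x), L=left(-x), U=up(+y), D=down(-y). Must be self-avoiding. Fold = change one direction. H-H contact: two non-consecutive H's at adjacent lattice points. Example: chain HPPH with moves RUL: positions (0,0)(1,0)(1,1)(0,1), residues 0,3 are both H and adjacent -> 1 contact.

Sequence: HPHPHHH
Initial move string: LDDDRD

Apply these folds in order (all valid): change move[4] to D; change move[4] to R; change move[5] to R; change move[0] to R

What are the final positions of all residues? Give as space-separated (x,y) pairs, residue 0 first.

Answer: (0,0) (1,0) (1,-1) (1,-2) (1,-3) (2,-3) (3,-3)

Derivation:
Initial moves: LDDDRD
Fold: move[4]->D => LDDDDD (positions: [(0, 0), (-1, 0), (-1, -1), (-1, -2), (-1, -3), (-1, -4), (-1, -5)])
Fold: move[4]->R => LDDDRD (positions: [(0, 0), (-1, 0), (-1, -1), (-1, -2), (-1, -3), (0, -3), (0, -4)])
Fold: move[5]->R => LDDDRR (positions: [(0, 0), (-1, 0), (-1, -1), (-1, -2), (-1, -3), (0, -3), (1, -3)])
Fold: move[0]->R => RDDDRR (positions: [(0, 0), (1, 0), (1, -1), (1, -2), (1, -3), (2, -3), (3, -3)])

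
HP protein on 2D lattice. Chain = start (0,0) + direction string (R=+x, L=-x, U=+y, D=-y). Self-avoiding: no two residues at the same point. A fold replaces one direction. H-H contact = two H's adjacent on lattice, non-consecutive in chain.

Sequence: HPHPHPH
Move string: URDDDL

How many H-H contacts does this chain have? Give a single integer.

Answer: 0

Derivation:
Positions: [(0, 0), (0, 1), (1, 1), (1, 0), (1, -1), (1, -2), (0, -2)]
No H-H contacts found.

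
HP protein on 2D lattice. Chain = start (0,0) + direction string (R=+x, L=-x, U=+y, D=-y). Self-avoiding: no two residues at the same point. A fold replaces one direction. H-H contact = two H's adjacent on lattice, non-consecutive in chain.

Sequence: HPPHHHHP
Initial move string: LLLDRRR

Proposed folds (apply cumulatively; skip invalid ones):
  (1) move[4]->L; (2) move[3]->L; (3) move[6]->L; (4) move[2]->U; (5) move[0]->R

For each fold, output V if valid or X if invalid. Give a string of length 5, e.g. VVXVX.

Answer: XXXXX

Derivation:
Initial: LLLDRRR -> [(0, 0), (-1, 0), (-2, 0), (-3, 0), (-3, -1), (-2, -1), (-1, -1), (0, -1)]
Fold 1: move[4]->L => LLLDLRR INVALID (collision), skipped
Fold 2: move[3]->L => LLLLRRR INVALID (collision), skipped
Fold 3: move[6]->L => LLLDRRL INVALID (collision), skipped
Fold 4: move[2]->U => LLUDRRR INVALID (collision), skipped
Fold 5: move[0]->R => RLLDRRR INVALID (collision), skipped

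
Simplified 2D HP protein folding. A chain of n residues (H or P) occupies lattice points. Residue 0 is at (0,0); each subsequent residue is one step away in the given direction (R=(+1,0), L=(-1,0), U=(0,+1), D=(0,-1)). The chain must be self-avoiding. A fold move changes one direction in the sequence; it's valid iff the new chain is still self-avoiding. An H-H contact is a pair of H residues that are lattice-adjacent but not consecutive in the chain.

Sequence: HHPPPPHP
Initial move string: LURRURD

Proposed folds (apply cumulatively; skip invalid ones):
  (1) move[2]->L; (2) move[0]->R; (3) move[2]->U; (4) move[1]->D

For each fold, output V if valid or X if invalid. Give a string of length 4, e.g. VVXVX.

Initial: LURRURD -> [(0, 0), (-1, 0), (-1, 1), (0, 1), (1, 1), (1, 2), (2, 2), (2, 1)]
Fold 1: move[2]->L => LULRURD INVALID (collision), skipped
Fold 2: move[0]->R => RURRURD VALID
Fold 3: move[2]->U => RUURURD VALID
Fold 4: move[1]->D => RDURURD INVALID (collision), skipped

Answer: XVVX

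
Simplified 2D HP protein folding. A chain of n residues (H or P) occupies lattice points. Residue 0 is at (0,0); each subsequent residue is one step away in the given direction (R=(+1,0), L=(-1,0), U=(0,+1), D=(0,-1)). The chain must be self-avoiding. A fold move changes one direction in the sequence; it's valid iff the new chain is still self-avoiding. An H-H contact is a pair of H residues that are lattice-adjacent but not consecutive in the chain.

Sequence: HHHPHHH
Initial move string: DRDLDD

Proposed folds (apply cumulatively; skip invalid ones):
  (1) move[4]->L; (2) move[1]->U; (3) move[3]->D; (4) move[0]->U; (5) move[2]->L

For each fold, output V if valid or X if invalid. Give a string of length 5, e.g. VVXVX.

Initial: DRDLDD -> [(0, 0), (0, -1), (1, -1), (1, -2), (0, -2), (0, -3), (0, -4)]
Fold 1: move[4]->L => DRDLLD VALID
Fold 2: move[1]->U => DUDLLD INVALID (collision), skipped
Fold 3: move[3]->D => DRDDLD VALID
Fold 4: move[0]->U => URDDLD VALID
Fold 5: move[2]->L => URLDLD INVALID (collision), skipped

Answer: VXVVX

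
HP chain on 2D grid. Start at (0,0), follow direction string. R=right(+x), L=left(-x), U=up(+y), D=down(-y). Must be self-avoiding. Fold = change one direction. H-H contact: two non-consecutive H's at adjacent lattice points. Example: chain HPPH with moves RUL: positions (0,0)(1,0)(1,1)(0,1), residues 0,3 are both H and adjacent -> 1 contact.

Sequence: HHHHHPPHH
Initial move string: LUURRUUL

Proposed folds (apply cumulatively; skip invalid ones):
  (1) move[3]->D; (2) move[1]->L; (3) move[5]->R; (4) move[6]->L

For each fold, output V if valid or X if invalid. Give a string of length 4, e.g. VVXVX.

Answer: XVVX

Derivation:
Initial: LUURRUUL -> [(0, 0), (-1, 0), (-1, 1), (-1, 2), (0, 2), (1, 2), (1, 3), (1, 4), (0, 4)]
Fold 1: move[3]->D => LUUDRUUL INVALID (collision), skipped
Fold 2: move[1]->L => LLURRUUL VALID
Fold 3: move[5]->R => LLURRRUL VALID
Fold 4: move[6]->L => LLURRRLL INVALID (collision), skipped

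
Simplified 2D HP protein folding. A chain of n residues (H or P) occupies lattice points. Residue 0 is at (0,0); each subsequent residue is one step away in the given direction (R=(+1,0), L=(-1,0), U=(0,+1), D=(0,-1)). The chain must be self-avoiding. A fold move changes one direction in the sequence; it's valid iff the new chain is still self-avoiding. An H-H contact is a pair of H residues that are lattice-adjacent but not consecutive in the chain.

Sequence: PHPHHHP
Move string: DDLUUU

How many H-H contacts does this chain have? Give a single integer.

Positions: [(0, 0), (0, -1), (0, -2), (-1, -2), (-1, -1), (-1, 0), (-1, 1)]
H-H contact: residue 1 @(0,-1) - residue 4 @(-1, -1)

Answer: 1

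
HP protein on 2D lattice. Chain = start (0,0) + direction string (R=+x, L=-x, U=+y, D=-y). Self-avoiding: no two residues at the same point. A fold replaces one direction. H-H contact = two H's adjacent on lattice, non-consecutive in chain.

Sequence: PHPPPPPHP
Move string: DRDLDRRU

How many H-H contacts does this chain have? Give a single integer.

Positions: [(0, 0), (0, -1), (1, -1), (1, -2), (0, -2), (0, -3), (1, -3), (2, -3), (2, -2)]
No H-H contacts found.

Answer: 0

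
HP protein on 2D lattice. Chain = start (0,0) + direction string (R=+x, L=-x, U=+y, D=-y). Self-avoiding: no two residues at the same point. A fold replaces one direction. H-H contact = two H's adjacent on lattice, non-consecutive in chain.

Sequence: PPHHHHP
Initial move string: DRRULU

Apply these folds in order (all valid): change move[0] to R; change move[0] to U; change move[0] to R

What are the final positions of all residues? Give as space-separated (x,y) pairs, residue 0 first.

Initial moves: DRRULU
Fold: move[0]->R => RRRULU (positions: [(0, 0), (1, 0), (2, 0), (3, 0), (3, 1), (2, 1), (2, 2)])
Fold: move[0]->U => URRULU (positions: [(0, 0), (0, 1), (1, 1), (2, 1), (2, 2), (1, 2), (1, 3)])
Fold: move[0]->R => RRRULU (positions: [(0, 0), (1, 0), (2, 0), (3, 0), (3, 1), (2, 1), (2, 2)])

Answer: (0,0) (1,0) (2,0) (3,0) (3,1) (2,1) (2,2)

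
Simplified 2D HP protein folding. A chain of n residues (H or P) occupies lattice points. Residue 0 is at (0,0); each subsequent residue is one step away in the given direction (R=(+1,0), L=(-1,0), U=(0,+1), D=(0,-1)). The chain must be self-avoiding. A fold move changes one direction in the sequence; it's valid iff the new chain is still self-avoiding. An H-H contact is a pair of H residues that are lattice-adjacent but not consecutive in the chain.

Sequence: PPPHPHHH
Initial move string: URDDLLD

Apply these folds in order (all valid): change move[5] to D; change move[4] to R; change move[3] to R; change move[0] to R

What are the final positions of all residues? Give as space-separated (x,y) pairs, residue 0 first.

Answer: (0,0) (1,0) (2,0) (2,-1) (3,-1) (4,-1) (4,-2) (4,-3)

Derivation:
Initial moves: URDDLLD
Fold: move[5]->D => URDDLDD (positions: [(0, 0), (0, 1), (1, 1), (1, 0), (1, -1), (0, -1), (0, -2), (0, -3)])
Fold: move[4]->R => URDDRDD (positions: [(0, 0), (0, 1), (1, 1), (1, 0), (1, -1), (2, -1), (2, -2), (2, -3)])
Fold: move[3]->R => URDRRDD (positions: [(0, 0), (0, 1), (1, 1), (1, 0), (2, 0), (3, 0), (3, -1), (3, -2)])
Fold: move[0]->R => RRDRRDD (positions: [(0, 0), (1, 0), (2, 0), (2, -1), (3, -1), (4, -1), (4, -2), (4, -3)])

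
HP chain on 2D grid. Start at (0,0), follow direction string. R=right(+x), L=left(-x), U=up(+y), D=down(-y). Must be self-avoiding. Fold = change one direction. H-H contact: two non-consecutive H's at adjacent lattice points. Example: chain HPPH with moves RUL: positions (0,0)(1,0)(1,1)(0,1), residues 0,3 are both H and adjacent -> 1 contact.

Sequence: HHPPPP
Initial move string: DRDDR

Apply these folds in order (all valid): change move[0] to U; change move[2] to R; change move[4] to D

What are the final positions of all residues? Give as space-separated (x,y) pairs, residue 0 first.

Initial moves: DRDDR
Fold: move[0]->U => URDDR (positions: [(0, 0), (0, 1), (1, 1), (1, 0), (1, -1), (2, -1)])
Fold: move[2]->R => URRDR (positions: [(0, 0), (0, 1), (1, 1), (2, 1), (2, 0), (3, 0)])
Fold: move[4]->D => URRDD (positions: [(0, 0), (0, 1), (1, 1), (2, 1), (2, 0), (2, -1)])

Answer: (0,0) (0,1) (1,1) (2,1) (2,0) (2,-1)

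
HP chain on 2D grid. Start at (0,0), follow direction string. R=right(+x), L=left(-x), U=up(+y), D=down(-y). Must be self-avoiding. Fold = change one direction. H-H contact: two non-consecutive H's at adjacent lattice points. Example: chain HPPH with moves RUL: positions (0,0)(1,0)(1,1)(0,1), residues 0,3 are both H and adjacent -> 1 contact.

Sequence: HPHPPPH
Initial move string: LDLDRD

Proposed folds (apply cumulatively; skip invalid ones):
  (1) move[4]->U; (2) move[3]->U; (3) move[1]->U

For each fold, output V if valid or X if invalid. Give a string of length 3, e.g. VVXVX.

Answer: XXX

Derivation:
Initial: LDLDRD -> [(0, 0), (-1, 0), (-1, -1), (-2, -1), (-2, -2), (-1, -2), (-1, -3)]
Fold 1: move[4]->U => LDLDUD INVALID (collision), skipped
Fold 2: move[3]->U => LDLURD INVALID (collision), skipped
Fold 3: move[1]->U => LULDRD INVALID (collision), skipped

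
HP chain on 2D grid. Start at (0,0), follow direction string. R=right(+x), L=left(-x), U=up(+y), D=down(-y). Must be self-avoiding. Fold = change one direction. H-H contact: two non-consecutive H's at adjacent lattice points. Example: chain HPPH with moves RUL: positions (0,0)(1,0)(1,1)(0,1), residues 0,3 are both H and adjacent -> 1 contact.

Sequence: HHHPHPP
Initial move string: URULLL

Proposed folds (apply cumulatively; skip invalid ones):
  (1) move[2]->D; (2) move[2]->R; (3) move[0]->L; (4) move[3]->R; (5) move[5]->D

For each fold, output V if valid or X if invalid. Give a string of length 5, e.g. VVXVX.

Initial: URULLL -> [(0, 0), (0, 1), (1, 1), (1, 2), (0, 2), (-1, 2), (-2, 2)]
Fold 1: move[2]->D => URDLLL INVALID (collision), skipped
Fold 2: move[2]->R => URRLLL INVALID (collision), skipped
Fold 3: move[0]->L => LRULLL INVALID (collision), skipped
Fold 4: move[3]->R => URURLL INVALID (collision), skipped
Fold 5: move[5]->D => URULLD VALID

Answer: XXXXV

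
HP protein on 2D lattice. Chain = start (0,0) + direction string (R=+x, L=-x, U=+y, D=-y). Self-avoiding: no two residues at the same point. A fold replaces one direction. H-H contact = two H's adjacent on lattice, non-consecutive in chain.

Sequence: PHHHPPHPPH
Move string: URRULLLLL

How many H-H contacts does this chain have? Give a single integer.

Answer: 1

Derivation:
Positions: [(0, 0), (0, 1), (1, 1), (2, 1), (2, 2), (1, 2), (0, 2), (-1, 2), (-2, 2), (-3, 2)]
H-H contact: residue 1 @(0,1) - residue 6 @(0, 2)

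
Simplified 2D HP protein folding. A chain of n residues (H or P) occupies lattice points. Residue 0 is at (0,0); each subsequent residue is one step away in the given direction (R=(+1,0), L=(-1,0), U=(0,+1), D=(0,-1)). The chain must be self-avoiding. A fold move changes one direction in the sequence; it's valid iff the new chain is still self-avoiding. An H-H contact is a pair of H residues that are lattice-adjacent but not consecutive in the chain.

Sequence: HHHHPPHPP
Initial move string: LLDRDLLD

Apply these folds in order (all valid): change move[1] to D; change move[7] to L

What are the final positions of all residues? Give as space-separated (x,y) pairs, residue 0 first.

Answer: (0,0) (-1,0) (-1,-1) (-1,-2) (0,-2) (0,-3) (-1,-3) (-2,-3) (-3,-3)

Derivation:
Initial moves: LLDRDLLD
Fold: move[1]->D => LDDRDLLD (positions: [(0, 0), (-1, 0), (-1, -1), (-1, -2), (0, -2), (0, -3), (-1, -3), (-2, -3), (-2, -4)])
Fold: move[7]->L => LDDRDLLL (positions: [(0, 0), (-1, 0), (-1, -1), (-1, -2), (0, -2), (0, -3), (-1, -3), (-2, -3), (-3, -3)])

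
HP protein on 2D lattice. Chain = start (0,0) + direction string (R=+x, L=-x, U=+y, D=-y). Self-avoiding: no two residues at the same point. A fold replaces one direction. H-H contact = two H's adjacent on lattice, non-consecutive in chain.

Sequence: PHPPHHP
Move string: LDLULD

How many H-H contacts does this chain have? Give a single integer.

Positions: [(0, 0), (-1, 0), (-1, -1), (-2, -1), (-2, 0), (-3, 0), (-3, -1)]
H-H contact: residue 1 @(-1,0) - residue 4 @(-2, 0)

Answer: 1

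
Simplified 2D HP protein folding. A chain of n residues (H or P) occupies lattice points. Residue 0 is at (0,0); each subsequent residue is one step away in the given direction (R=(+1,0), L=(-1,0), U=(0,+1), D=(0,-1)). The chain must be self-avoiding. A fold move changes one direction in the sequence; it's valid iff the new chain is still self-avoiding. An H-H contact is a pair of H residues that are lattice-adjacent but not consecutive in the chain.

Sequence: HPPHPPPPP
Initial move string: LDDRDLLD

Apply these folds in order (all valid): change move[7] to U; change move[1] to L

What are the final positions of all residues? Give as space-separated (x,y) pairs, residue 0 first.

Answer: (0,0) (-1,0) (-2,0) (-2,-1) (-1,-1) (-1,-2) (-2,-2) (-3,-2) (-3,-1)

Derivation:
Initial moves: LDDRDLLD
Fold: move[7]->U => LDDRDLLU (positions: [(0, 0), (-1, 0), (-1, -1), (-1, -2), (0, -2), (0, -3), (-1, -3), (-2, -3), (-2, -2)])
Fold: move[1]->L => LLDRDLLU (positions: [(0, 0), (-1, 0), (-2, 0), (-2, -1), (-1, -1), (-1, -2), (-2, -2), (-3, -2), (-3, -1)])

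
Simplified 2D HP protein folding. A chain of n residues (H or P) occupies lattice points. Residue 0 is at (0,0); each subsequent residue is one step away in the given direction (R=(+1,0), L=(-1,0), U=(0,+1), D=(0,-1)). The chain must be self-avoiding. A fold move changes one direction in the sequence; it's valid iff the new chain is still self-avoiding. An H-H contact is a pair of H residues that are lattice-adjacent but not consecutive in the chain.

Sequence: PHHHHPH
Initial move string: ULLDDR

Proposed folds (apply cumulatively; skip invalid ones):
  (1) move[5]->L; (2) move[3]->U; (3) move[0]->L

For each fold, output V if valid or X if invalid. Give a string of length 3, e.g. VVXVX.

Initial: ULLDDR -> [(0, 0), (0, 1), (-1, 1), (-2, 1), (-2, 0), (-2, -1), (-1, -1)]
Fold 1: move[5]->L => ULLDDL VALID
Fold 2: move[3]->U => ULLUDL INVALID (collision), skipped
Fold 3: move[0]->L => LLLDDL VALID

Answer: VXV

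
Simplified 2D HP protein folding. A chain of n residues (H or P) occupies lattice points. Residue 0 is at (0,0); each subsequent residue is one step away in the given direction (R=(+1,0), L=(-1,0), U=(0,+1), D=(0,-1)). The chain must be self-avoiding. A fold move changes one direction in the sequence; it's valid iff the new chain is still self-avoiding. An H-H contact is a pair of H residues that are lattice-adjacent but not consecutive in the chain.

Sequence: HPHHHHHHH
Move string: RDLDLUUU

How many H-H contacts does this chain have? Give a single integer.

Answer: 3

Derivation:
Positions: [(0, 0), (1, 0), (1, -1), (0, -1), (0, -2), (-1, -2), (-1, -1), (-1, 0), (-1, 1)]
H-H contact: residue 0 @(0,0) - residue 7 @(-1, 0)
H-H contact: residue 0 @(0,0) - residue 3 @(0, -1)
H-H contact: residue 3 @(0,-1) - residue 6 @(-1, -1)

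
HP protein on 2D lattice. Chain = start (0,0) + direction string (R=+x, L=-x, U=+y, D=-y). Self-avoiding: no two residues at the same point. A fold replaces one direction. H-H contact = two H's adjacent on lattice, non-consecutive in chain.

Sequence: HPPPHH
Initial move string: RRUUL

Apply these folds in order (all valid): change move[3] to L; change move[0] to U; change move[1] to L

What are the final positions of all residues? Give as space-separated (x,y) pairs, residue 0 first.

Answer: (0,0) (0,1) (-1,1) (-1,2) (-2,2) (-3,2)

Derivation:
Initial moves: RRUUL
Fold: move[3]->L => RRULL (positions: [(0, 0), (1, 0), (2, 0), (2, 1), (1, 1), (0, 1)])
Fold: move[0]->U => URULL (positions: [(0, 0), (0, 1), (1, 1), (1, 2), (0, 2), (-1, 2)])
Fold: move[1]->L => ULULL (positions: [(0, 0), (0, 1), (-1, 1), (-1, 2), (-2, 2), (-3, 2)])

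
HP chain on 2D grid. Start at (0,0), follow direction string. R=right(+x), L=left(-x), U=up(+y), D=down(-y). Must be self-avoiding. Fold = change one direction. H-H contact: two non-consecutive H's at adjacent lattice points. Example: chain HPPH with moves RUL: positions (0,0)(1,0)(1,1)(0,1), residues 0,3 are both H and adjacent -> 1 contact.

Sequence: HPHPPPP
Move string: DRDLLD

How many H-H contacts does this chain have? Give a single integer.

Positions: [(0, 0), (0, -1), (1, -1), (1, -2), (0, -2), (-1, -2), (-1, -3)]
No H-H contacts found.

Answer: 0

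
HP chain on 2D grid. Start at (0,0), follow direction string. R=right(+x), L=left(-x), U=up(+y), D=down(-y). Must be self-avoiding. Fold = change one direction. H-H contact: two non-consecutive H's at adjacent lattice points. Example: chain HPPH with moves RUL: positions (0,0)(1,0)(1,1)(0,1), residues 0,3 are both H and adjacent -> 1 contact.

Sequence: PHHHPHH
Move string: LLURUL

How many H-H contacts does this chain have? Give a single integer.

Positions: [(0, 0), (-1, 0), (-2, 0), (-2, 1), (-1, 1), (-1, 2), (-2, 2)]
H-H contact: residue 3 @(-2,1) - residue 6 @(-2, 2)

Answer: 1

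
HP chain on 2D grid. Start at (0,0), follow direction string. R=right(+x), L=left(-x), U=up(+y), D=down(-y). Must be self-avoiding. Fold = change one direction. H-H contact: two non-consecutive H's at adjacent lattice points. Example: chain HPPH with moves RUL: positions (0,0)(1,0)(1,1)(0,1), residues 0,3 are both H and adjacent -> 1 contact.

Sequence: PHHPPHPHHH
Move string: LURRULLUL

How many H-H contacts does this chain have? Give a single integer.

Positions: [(0, 0), (-1, 0), (-1, 1), (0, 1), (1, 1), (1, 2), (0, 2), (-1, 2), (-1, 3), (-2, 3)]
H-H contact: residue 2 @(-1,1) - residue 7 @(-1, 2)

Answer: 1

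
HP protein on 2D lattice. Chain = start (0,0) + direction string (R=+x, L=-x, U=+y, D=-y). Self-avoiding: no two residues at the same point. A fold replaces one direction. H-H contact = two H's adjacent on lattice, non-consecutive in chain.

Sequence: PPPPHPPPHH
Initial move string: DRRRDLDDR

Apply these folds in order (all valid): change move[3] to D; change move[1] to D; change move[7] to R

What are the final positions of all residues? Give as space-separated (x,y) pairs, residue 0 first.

Initial moves: DRRRDLDDR
Fold: move[3]->D => DRRDDLDDR (positions: [(0, 0), (0, -1), (1, -1), (2, -1), (2, -2), (2, -3), (1, -3), (1, -4), (1, -5), (2, -5)])
Fold: move[1]->D => DDRDDLDDR (positions: [(0, 0), (0, -1), (0, -2), (1, -2), (1, -3), (1, -4), (0, -4), (0, -5), (0, -6), (1, -6)])
Fold: move[7]->R => DDRDDLDRR (positions: [(0, 0), (0, -1), (0, -2), (1, -2), (1, -3), (1, -4), (0, -4), (0, -5), (1, -5), (2, -5)])

Answer: (0,0) (0,-1) (0,-2) (1,-2) (1,-3) (1,-4) (0,-4) (0,-5) (1,-5) (2,-5)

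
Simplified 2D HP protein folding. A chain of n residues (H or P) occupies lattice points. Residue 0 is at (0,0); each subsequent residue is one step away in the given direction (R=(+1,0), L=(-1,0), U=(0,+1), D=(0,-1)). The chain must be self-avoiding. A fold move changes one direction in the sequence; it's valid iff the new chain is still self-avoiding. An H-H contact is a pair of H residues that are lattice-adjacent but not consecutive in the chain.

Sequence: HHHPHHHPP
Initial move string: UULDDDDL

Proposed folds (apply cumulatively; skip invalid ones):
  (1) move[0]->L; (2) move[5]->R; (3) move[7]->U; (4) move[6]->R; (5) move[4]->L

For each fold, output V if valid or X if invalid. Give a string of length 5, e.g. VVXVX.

Answer: VVXXX

Derivation:
Initial: UULDDDDL -> [(0, 0), (0, 1), (0, 2), (-1, 2), (-1, 1), (-1, 0), (-1, -1), (-1, -2), (-2, -2)]
Fold 1: move[0]->L => LULDDDDL VALID
Fold 2: move[5]->R => LULDDRDL VALID
Fold 3: move[7]->U => LULDDRDU INVALID (collision), skipped
Fold 4: move[6]->R => LULDDRRL INVALID (collision), skipped
Fold 5: move[4]->L => LULDLRDL INVALID (collision), skipped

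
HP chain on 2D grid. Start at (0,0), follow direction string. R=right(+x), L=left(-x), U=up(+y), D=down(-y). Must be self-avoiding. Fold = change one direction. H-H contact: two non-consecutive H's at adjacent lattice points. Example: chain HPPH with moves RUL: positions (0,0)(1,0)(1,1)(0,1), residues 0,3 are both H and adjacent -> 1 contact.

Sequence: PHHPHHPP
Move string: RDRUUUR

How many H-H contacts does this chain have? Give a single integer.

Positions: [(0, 0), (1, 0), (1, -1), (2, -1), (2, 0), (2, 1), (2, 2), (3, 2)]
H-H contact: residue 1 @(1,0) - residue 4 @(2, 0)

Answer: 1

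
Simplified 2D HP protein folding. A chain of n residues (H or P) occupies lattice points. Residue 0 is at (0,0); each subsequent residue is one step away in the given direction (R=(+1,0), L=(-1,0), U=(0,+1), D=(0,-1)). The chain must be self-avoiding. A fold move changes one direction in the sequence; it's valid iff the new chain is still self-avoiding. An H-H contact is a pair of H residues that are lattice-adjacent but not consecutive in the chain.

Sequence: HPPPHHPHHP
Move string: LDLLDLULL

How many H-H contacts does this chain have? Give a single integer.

Positions: [(0, 0), (-1, 0), (-1, -1), (-2, -1), (-3, -1), (-3, -2), (-4, -2), (-4, -1), (-5, -1), (-6, -1)]
H-H contact: residue 4 @(-3,-1) - residue 7 @(-4, -1)

Answer: 1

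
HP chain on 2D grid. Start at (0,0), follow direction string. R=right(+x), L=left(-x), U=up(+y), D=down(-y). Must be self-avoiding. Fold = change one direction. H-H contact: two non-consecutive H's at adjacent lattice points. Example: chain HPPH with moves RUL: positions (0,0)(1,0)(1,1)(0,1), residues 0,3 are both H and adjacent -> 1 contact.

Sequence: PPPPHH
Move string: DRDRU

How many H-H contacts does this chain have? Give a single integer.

Answer: 0

Derivation:
Positions: [(0, 0), (0, -1), (1, -1), (1, -2), (2, -2), (2, -1)]
No H-H contacts found.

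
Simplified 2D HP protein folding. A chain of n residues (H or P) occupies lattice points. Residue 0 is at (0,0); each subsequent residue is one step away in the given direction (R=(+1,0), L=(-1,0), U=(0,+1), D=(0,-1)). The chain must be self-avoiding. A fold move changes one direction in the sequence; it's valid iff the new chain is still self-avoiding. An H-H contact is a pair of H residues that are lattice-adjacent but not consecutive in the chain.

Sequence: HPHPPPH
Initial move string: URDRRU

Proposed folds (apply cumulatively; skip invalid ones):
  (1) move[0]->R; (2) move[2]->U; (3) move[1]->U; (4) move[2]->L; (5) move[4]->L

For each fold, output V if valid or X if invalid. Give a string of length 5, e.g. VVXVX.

Answer: VVVXX

Derivation:
Initial: URDRRU -> [(0, 0), (0, 1), (1, 1), (1, 0), (2, 0), (3, 0), (3, 1)]
Fold 1: move[0]->R => RRDRRU VALID
Fold 2: move[2]->U => RRURRU VALID
Fold 3: move[1]->U => RUURRU VALID
Fold 4: move[2]->L => RULRRU INVALID (collision), skipped
Fold 5: move[4]->L => RUURLU INVALID (collision), skipped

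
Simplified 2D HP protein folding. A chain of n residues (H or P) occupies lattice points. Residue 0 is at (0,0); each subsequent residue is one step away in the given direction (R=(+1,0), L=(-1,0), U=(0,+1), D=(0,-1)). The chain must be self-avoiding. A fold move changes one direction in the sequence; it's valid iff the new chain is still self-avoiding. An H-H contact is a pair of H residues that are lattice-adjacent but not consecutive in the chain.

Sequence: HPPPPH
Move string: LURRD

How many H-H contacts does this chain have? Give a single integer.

Answer: 1

Derivation:
Positions: [(0, 0), (-1, 0), (-1, 1), (0, 1), (1, 1), (1, 0)]
H-H contact: residue 0 @(0,0) - residue 5 @(1, 0)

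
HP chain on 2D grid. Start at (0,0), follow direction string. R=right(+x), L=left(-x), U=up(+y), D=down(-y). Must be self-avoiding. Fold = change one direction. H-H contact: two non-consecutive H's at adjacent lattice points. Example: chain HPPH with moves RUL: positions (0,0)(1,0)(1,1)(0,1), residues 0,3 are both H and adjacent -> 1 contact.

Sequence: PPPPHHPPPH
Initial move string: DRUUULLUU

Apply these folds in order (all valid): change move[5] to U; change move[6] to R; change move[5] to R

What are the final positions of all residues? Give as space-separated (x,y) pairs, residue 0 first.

Initial moves: DRUUULLUU
Fold: move[5]->U => DRUUUULUU (positions: [(0, 0), (0, -1), (1, -1), (1, 0), (1, 1), (1, 2), (1, 3), (0, 3), (0, 4), (0, 5)])
Fold: move[6]->R => DRUUUURUU (positions: [(0, 0), (0, -1), (1, -1), (1, 0), (1, 1), (1, 2), (1, 3), (2, 3), (2, 4), (2, 5)])
Fold: move[5]->R => DRUUURRUU (positions: [(0, 0), (0, -1), (1, -1), (1, 0), (1, 1), (1, 2), (2, 2), (3, 2), (3, 3), (3, 4)])

Answer: (0,0) (0,-1) (1,-1) (1,0) (1,1) (1,2) (2,2) (3,2) (3,3) (3,4)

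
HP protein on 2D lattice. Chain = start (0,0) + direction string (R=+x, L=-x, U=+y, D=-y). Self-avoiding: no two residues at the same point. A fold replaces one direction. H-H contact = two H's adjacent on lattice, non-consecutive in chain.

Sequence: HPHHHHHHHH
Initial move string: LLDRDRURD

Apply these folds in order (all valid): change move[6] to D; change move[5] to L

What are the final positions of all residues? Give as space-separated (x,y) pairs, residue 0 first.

Initial moves: LLDRDRURD
Fold: move[6]->D => LLDRDRDRD (positions: [(0, 0), (-1, 0), (-2, 0), (-2, -1), (-1, -1), (-1, -2), (0, -2), (0, -3), (1, -3), (1, -4)])
Fold: move[5]->L => LLDRDLDRD (positions: [(0, 0), (-1, 0), (-2, 0), (-2, -1), (-1, -1), (-1, -2), (-2, -2), (-2, -3), (-1, -3), (-1, -4)])

Answer: (0,0) (-1,0) (-2,0) (-2,-1) (-1,-1) (-1,-2) (-2,-2) (-2,-3) (-1,-3) (-1,-4)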